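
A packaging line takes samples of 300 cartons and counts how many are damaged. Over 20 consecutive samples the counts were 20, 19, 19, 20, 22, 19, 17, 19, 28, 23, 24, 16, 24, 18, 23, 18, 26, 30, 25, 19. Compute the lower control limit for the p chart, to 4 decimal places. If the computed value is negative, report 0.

0.0269

p̄ = Σdᵢ / (k·n) = 429 / (20 × 300) = 0.07150
LCL = p̄ − 3·√(p̄(1−p̄)/n) = 0.07150 − 3 × 0.01488 = 0.02687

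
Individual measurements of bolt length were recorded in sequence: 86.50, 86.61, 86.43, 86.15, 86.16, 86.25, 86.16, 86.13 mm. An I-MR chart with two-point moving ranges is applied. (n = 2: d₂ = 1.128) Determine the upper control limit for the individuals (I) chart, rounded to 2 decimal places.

X̄ = (86.50 + 86.61 + 86.43 + 86.15 + 86.16 + 86.25 + 86.16 + 86.13) / 8 = 86.2987
Moving ranges: 0.11, 0.18, 0.28, 0.01, 0.09, 0.09, 0.03; M̄R̄ = 0.7900 / 7 = 0.1129
UCL = X̄ + 3·M̄R̄/d₂ = 86.2987 + 3 × 0.1129 / 1.128 = 86.5989

86.60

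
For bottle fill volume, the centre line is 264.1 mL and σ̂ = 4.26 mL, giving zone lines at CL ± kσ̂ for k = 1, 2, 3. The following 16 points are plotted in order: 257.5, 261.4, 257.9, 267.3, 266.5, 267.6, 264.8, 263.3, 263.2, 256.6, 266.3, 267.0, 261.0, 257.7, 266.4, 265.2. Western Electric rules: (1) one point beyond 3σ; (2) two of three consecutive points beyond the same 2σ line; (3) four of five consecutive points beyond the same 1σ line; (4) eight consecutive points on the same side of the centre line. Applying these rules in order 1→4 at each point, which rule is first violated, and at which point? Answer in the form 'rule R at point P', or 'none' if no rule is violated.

none

Zone of each point (C = within 1σ̂, B = 1σ̂–2σ̂, A = 2σ̂–3σ̂, * = beyond 3σ̂; sign = side of CL): 1:-B, 2:-C, 3:-B, 4:+C, 5:+C, 6:+C, 7:+C, 8:-C, 9:-C, 10:-B, 11:+C, 12:+C, 13:-C, 14:-B, 15:+C, 16:+C
No rule fires across all 16 points.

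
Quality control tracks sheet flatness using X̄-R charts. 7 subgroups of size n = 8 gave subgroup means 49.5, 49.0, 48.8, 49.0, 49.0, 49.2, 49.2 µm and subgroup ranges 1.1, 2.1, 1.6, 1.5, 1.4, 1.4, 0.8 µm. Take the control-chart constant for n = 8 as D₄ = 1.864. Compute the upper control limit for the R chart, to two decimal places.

R̄ = (1.1 + 2.1 + 1.6 + 1.5 + 1.4 + 1.4 + 0.8) / 7 = 9.9000 / 7 = 1.4143
UCL_R = D₄·R̄ = 1.864 × 1.4143 = 2.6362

2.64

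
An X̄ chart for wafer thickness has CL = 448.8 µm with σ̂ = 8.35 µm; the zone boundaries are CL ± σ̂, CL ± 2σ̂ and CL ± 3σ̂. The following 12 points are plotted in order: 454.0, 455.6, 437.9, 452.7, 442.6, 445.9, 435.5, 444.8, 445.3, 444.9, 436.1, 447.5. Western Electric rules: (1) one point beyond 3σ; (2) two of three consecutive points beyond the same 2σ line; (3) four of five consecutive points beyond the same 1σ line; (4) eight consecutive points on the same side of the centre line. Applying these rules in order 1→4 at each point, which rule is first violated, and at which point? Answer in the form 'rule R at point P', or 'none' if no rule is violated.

Zone of each point (C = within 1σ̂, B = 1σ̂–2σ̂, A = 2σ̂–3σ̂, * = beyond 3σ̂; sign = side of CL): 1:+C, 2:+C, 3:-B, 4:+C, 5:-C, 6:-C, 7:-B, 8:-C, 9:-C, 10:-C, 11:-B, 12:-C
Rule 4 (eight consecutive points on the same side of the centre line) is satisfied at point 12.

rule 4 at point 12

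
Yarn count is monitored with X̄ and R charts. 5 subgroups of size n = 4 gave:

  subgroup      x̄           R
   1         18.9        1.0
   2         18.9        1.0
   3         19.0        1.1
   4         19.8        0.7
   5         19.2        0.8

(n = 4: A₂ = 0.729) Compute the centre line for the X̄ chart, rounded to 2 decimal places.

X̄̄ = (18.9 + 18.9 + 19.0 + 19.8 + 19.2) / 5 = 95.8000 / 5 = 19.1600
CL = X̄̄ = 19.1600

19.16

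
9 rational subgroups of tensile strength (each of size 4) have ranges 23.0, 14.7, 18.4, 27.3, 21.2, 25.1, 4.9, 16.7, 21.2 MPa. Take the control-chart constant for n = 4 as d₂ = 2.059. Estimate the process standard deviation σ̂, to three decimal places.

R̄ = (23.0 + 14.7 + 18.4 + 27.3 + 21.2 + 25.1 + 4.9 + 16.7 + 21.2) / 9 = 19.1667
σ̂ = R̄ / d₂ = 19.1667 / 2.059 = 9.3087

9.309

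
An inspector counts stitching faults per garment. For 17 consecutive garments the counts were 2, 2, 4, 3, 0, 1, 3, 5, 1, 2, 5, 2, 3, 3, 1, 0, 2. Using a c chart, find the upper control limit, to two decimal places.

c̄ = (2 + 2 + 4 + 3 + 0 + 1 + 3 + 5 + 1 + 2 + 5 + 2 + 3 + 3 + 1 + 0 + 2) / 17 = 39 / 17 = 2.2941
UCL = c̄ + 3√c̄ = 2.2941 + 3 × √2.2941 = 2.2941 + 3 × 1.5146 = 6.8380

6.84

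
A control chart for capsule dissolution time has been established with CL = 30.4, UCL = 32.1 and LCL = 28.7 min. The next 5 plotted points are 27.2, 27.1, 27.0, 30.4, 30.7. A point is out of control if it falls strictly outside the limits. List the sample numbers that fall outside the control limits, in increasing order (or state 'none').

Compare each point to [28.7, 32.1]: sample 1 = 27.2 < LCL; sample 2 = 27.1 < LCL; sample 3 = 27.0 < LCL.

1, 2, 3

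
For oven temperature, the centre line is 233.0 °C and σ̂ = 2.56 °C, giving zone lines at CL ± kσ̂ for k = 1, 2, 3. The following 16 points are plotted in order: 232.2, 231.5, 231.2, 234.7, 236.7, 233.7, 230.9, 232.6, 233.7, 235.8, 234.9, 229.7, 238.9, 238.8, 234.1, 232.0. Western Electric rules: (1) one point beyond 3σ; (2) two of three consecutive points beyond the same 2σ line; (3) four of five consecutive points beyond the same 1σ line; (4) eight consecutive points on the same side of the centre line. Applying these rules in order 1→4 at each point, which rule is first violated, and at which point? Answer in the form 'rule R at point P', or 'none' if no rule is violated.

rule 2 at point 14

Zone of each point (C = within 1σ̂, B = 1σ̂–2σ̂, A = 2σ̂–3σ̂, * = beyond 3σ̂; sign = side of CL): 1:-C, 2:-C, 3:-C, 4:+C, 5:+B, 6:+C, 7:-C, 8:-C, 9:+C, 10:+B, 11:+C, 12:-B, 13:+A, 14:+A, 15:+C, 16:-C
Rule 2 (two of three consecutive points beyond the same 2σ limit) is satisfied at point 14.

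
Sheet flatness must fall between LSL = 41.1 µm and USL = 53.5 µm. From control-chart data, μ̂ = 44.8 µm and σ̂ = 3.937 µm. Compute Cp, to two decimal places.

0.52

Cp = (USL − LSL) / (6σ̂) = (53.5 − 41.1) / (6 × 3.937) = 12.4000 / 23.6220 = 0.5249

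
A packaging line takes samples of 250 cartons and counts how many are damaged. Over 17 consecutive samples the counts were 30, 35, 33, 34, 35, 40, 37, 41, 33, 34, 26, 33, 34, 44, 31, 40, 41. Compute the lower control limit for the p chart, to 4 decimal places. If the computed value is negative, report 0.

0.0753

p̄ = Σdᵢ / (k·n) = 601 / (17 × 250) = 0.14141
LCL = p̄ − 3·√(p̄(1−p̄)/n) = 0.14141 − 3 × 0.02204 = 0.07530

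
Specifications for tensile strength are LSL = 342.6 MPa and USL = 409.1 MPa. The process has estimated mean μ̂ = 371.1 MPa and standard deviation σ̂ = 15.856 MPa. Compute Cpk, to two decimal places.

0.60

Cpu = (USL − μ̂) / (3σ̂) = (409.1 − 371.1) / (3 × 15.856) = 0.7989; Cpl = (μ̂ − LSL) / (3σ̂) = (371.1 − 342.6) / (3 × 15.856) = 0.5991; Cpk = min(Cpu, Cpl) = 0.5991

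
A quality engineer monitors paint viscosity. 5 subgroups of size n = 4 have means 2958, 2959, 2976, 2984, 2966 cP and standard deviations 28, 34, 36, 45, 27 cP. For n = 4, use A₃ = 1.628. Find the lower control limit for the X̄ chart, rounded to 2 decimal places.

2913.25

X̄̄ = (2958 + 2959 + 2976 + 2984 + 2966) / 5 = 2968.6000
s̄ = (28 + 34 + 36 + 45 + 27) / 5 = 34.0000
LCL = X̄̄ − A₃·s̄ = 2968.6000 − 1.628 × 34.0000 = 2913.2480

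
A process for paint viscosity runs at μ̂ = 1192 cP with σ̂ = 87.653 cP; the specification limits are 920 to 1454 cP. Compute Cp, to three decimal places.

Cp = (USL − LSL) / (6σ̂) = (1454 − 920) / (6 × 87.653) = 534.0000 / 525.9180 = 1.0154

1.015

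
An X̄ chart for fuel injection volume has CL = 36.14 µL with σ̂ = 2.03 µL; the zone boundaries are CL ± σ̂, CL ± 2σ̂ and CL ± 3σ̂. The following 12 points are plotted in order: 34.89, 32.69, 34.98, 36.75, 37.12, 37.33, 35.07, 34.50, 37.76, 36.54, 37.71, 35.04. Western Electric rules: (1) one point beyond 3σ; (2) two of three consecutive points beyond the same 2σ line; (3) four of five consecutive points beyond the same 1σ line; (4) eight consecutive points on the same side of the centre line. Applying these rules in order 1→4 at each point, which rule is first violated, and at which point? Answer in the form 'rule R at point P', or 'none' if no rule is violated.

Zone of each point (C = within 1σ̂, B = 1σ̂–2σ̂, A = 2σ̂–3σ̂, * = beyond 3σ̂; sign = side of CL): 1:-C, 2:-B, 3:-C, 4:+C, 5:+C, 6:+C, 7:-C, 8:-C, 9:+C, 10:+C, 11:+C, 12:-C
No rule fires across all 12 points.

none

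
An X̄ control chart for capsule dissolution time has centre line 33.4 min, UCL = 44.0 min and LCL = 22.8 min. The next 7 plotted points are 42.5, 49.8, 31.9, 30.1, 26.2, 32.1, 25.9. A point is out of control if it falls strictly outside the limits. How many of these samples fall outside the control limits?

1

Compare each point to [22.8, 44.0]: sample 2 = 49.8 > UCL.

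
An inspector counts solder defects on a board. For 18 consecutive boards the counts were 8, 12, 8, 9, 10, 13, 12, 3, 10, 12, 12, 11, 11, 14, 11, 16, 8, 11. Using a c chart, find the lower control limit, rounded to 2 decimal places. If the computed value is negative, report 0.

0.84

c̄ = (8 + 12 + 8 + 9 + 10 + 13 + 12 + 3 + 10 + 12 + 12 + 11 + 11 + 14 + 11 + 16 + 8 + 11) / 18 = 191 / 18 = 10.6111
LCL = c̄ − 3√c̄ = 10.6111 − 3 × 3.2575 = 0.8387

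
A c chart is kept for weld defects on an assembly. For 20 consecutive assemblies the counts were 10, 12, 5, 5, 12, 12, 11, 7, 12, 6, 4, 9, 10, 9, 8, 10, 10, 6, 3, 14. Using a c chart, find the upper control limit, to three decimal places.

17.624

c̄ = (10 + 12 + 5 + 5 + 12 + 12 + 11 + 7 + 12 + 6 + 4 + 9 + 10 + 9 + 8 + 10 + 10 + 6 + 3 + 14) / 20 = 175 / 20 = 8.7500
UCL = c̄ + 3√c̄ = 8.7500 + 3 × √8.7500 = 8.7500 + 3 × 2.9580 = 17.6241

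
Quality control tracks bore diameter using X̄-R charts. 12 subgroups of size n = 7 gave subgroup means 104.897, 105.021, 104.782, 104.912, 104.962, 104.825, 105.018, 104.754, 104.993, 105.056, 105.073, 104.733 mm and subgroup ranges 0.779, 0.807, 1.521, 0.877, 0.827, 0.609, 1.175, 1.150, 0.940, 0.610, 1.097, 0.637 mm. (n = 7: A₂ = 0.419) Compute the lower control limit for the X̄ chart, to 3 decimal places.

X̄̄ = (104.897 + 105.021 + 104.782 + 104.912 + 104.962 + 104.825 + 105.018 + 104.754 + 104.993 + 105.056 + 105.073 + 104.733) / 12 = 1259.0260 / 12 = 104.9188
R̄ = (0.779 + 0.807 + 1.521 + 0.877 + 0.827 + 0.609 + 1.175 + 1.150 + 0.940 + 0.610 + 1.097 + 0.637) / 12 = 11.0290 / 12 = 0.9191
LCL = X̄̄ − A₂·R̄ = 104.9188 − 0.419 × 0.9191 = 104.5337

104.534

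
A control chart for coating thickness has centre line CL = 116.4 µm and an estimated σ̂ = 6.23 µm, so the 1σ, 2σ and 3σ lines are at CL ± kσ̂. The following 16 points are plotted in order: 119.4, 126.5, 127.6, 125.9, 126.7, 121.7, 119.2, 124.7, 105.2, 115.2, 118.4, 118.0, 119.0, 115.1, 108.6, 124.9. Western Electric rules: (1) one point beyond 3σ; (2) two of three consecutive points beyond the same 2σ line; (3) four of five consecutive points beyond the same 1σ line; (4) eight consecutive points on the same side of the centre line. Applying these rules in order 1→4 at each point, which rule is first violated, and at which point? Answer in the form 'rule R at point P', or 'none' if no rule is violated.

rule 3 at point 5

Zone of each point (C = within 1σ̂, B = 1σ̂–2σ̂, A = 2σ̂–3σ̂, * = beyond 3σ̂; sign = side of CL): 1:+C, 2:+B, 3:+B, 4:+B, 5:+B, 6:+C, 7:+C, 8:+B, 9:-B, 10:-C, 11:+C, 12:+C, 13:+C, 14:-C, 15:-B, 16:+B
Rule 3 (four of five consecutive points beyond the same 1σ limit) is satisfied at point 5.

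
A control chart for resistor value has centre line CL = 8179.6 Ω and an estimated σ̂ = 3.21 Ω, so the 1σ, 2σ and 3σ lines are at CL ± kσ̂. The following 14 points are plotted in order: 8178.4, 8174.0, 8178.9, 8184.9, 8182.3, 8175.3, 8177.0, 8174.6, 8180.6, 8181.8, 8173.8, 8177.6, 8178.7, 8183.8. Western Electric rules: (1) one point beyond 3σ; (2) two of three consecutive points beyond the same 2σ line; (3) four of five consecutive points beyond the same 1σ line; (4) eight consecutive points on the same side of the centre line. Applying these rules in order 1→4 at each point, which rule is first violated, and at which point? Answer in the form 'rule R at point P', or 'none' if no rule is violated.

none

Zone of each point (C = within 1σ̂, B = 1σ̂–2σ̂, A = 2σ̂–3σ̂, * = beyond 3σ̂; sign = side of CL): 1:-C, 2:-B, 3:-C, 4:+B, 5:+C, 6:-B, 7:-C, 8:-B, 9:+C, 10:+C, 11:-B, 12:-C, 13:-C, 14:+B
No rule fires across all 14 points.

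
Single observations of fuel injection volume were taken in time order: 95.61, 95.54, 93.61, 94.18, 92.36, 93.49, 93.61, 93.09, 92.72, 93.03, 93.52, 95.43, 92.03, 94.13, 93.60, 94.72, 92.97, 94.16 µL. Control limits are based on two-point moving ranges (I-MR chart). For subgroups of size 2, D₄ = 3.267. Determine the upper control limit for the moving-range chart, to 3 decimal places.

Moving ranges: 0.07, 1.93, 0.57, 1.82, 1.13, 0.12, 0.52, 0.37, 0.31, 0.49, 1.91, 3.40, 2.10, 0.53, 1.12, 1.75, 1.19; M̄R̄ = 19.3300 / 17 = 1.1371
UCL_MR = D₄·M̄R̄ = 3.267 × 1.1371 = 3.7148

3.715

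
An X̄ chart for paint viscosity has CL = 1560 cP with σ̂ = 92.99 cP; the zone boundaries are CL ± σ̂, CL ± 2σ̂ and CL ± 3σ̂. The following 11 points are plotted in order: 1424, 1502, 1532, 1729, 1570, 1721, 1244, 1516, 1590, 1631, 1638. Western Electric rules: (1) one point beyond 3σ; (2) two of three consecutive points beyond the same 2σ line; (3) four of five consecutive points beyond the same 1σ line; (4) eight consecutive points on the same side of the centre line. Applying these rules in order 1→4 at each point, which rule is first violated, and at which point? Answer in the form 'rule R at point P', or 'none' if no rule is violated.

rule 1 at point 7

Zone of each point (C = within 1σ̂, B = 1σ̂–2σ̂, A = 2σ̂–3σ̂, * = beyond 3σ̂; sign = side of CL): 1:-B, 2:-C, 3:-C, 4:+B, 5:+C, 6:+B, 7:-*, 8:-C, 9:+C, 10:+C, 11:+C
Rule 1 (one point beyond the 3σ limits) is satisfied at point 7.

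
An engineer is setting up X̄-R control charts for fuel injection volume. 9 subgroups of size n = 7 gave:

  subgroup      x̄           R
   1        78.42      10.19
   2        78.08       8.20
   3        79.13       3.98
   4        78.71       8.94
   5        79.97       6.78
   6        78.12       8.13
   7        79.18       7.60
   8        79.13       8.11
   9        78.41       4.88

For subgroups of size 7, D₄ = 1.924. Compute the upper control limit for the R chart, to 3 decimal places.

R̄ = (10.19 + 8.20 + 3.98 + 8.94 + 6.78 + 8.13 + 7.60 + 8.11 + 4.88) / 9 = 66.8100 / 9 = 7.4233
UCL_R = D₄·R̄ = 1.924 × 7.4233 = 14.2825

14.282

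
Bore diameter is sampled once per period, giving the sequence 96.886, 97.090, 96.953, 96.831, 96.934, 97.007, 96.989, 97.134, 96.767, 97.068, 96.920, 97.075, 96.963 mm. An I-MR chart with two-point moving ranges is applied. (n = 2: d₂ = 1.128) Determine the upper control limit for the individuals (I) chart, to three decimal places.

97.388

X̄ = (96.886 + 97.090 + 96.953 + 96.831 + 96.934 + 97.007 + 96.989 + 97.134 + 96.767 + 97.068 + 96.920 + 97.075 + 96.963) / 13 = 96.9705
Moving ranges: 0.204, 0.137, 0.122, 0.103, 0.073, 0.018, 0.145, 0.367, 0.301, 0.148, 0.155, 0.112; M̄R̄ = 1.8850 / 12 = 0.1571
UCL = X̄ + 3·M̄R̄/d₂ = 96.9705 + 3 × 0.1571 / 1.128 = 97.3883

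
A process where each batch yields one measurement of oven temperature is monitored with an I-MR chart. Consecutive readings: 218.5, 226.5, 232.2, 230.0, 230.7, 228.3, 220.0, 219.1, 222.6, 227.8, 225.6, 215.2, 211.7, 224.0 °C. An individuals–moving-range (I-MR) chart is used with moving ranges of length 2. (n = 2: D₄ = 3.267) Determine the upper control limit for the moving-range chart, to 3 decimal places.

Moving ranges: 8.0, 5.7, 2.2, 0.7, 2.4, 8.3, 0.9, 3.5, 5.2, 2.2, 10.4, 3.5, 12.3; M̄R̄ = 65.3000 / 13 = 5.0231
UCL_MR = D₄·M̄R̄ = 3.267 × 5.0231 = 16.4104

16.410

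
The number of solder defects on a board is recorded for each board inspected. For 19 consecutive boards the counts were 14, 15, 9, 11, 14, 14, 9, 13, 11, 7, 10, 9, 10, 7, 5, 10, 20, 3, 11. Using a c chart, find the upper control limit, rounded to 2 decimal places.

20.41

c̄ = (14 + 15 + 9 + 11 + 14 + 14 + 9 + 13 + 11 + 7 + 10 + 9 + 10 + 7 + 5 + 10 + 20 + 3 + 11) / 19 = 202 / 19 = 10.6316
UCL = c̄ + 3√c̄ = 10.6316 + 3 × √10.6316 = 10.6316 + 3 × 3.2606 = 20.4134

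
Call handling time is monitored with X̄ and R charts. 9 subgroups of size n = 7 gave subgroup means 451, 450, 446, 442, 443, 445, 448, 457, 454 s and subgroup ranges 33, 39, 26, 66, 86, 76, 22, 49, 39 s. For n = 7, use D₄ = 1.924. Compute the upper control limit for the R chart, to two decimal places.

93.21

R̄ = (33 + 39 + 26 + 66 + 86 + 76 + 22 + 49 + 39) / 9 = 436.0000 / 9 = 48.4444
UCL_R = D₄·R̄ = 1.924 × 48.4444 = 93.2071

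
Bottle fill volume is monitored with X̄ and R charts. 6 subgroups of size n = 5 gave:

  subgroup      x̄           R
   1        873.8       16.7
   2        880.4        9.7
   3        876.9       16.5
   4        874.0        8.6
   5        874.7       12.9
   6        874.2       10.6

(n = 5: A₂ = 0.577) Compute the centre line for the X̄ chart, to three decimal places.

X̄̄ = (873.8 + 880.4 + 876.9 + 874.0 + 874.7 + 874.2) / 6 = 5254.0000 / 6 = 875.6667
CL = X̄̄ = 875.6667

875.667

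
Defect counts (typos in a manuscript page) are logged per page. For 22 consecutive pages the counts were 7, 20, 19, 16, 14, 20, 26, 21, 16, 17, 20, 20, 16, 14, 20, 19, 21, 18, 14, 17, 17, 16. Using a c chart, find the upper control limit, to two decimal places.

30.24

c̄ = (7 + 20 + 19 + 16 + 14 + 20 + 26 + 21 + 16 + 17 + 20 + 20 + 16 + 14 + 20 + 19 + 21 + 18 + 14 + 17 + 17 + 16) / 22 = 388 / 22 = 17.6364
UCL = c̄ + 3√c̄ = 17.6364 + 3 × √17.6364 = 17.6364 + 3 × 4.1996 = 30.2351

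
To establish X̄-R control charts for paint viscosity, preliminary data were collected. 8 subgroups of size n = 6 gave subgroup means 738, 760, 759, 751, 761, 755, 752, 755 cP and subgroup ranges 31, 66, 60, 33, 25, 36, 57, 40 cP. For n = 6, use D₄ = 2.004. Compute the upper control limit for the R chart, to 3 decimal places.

87.174

R̄ = (31 + 66 + 60 + 33 + 25 + 36 + 57 + 40) / 8 = 348.0000 / 8 = 43.5000
UCL_R = D₄·R̄ = 2.004 × 43.5000 = 87.1740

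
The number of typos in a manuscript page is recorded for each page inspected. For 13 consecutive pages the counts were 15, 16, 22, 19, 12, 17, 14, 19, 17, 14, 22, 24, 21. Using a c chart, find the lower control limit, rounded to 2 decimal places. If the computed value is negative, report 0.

5.17

c̄ = (15 + 16 + 22 + 19 + 12 + 17 + 14 + 19 + 17 + 14 + 22 + 24 + 21) / 13 = 232 / 13 = 17.8462
LCL = c̄ − 3√c̄ = 17.8462 − 3 × 4.2245 = 5.1727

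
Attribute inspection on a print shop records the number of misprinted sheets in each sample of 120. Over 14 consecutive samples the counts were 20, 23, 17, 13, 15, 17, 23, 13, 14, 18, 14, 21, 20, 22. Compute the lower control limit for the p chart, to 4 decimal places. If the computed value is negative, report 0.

p̄ = Σdᵢ / (k·n) = 250 / (14 × 120) = 0.14881
LCL = p̄ − 3·√(p̄(1−p̄)/n) = 0.14881 − 3 × 0.03249 = 0.05134

0.0513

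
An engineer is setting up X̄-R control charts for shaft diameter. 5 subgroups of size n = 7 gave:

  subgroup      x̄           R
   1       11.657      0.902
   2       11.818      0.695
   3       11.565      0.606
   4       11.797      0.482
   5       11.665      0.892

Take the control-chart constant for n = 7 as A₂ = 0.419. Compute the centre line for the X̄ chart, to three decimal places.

11.700

X̄̄ = (11.657 + 11.818 + 11.565 + 11.797 + 11.665) / 5 = 58.5020 / 5 = 11.7004
CL = X̄̄ = 11.7004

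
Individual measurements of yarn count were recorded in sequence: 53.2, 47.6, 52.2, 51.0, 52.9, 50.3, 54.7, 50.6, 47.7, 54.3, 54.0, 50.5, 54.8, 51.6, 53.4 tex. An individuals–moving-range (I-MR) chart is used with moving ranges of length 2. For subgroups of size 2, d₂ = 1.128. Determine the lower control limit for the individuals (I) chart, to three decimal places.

X̄ = (53.2 + 47.6 + 52.2 + 51.0 + 52.9 + 50.3 + 54.7 + 50.6 + 47.7 + 54.3 + 54.0 + 50.5 + 54.8 + 51.6 + 53.4) / 15 = 51.9200
Moving ranges: 5.6, 4.6, 1.2, 1.9, 2.6, 4.4, 4.1, 2.9, 6.6, 0.3, 3.5, 4.3, 3.2, 1.8; M̄R̄ = 47.0000 / 14 = 3.3571
LCL = X̄ − 3·M̄R̄/d₂ = 51.9200 − 3 × 3.3571 / 1.128 = 42.9914

42.991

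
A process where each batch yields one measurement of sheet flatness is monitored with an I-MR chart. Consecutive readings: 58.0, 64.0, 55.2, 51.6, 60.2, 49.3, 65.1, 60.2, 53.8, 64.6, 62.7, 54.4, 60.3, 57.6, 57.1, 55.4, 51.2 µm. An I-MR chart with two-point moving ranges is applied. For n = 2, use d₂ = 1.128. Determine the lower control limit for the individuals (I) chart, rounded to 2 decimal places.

40.90

X̄ = (58.0 + 64.0 + 55.2 + 51.6 + 60.2 + 49.3 + 65.1 + 60.2 + 53.8 + 64.6 + 62.7 + 54.4 + 60.3 + 57.6 + 57.1 + 55.4 + 51.2) / 17 = 57.6882
Moving ranges: 6.0, 8.8, 3.6, 8.6, 10.9, 15.8, 4.9, 6.4, 10.8, 1.9, 8.3, 5.9, 2.7, 0.5, 1.7, 4.2; M̄R̄ = 101.0000 / 16 = 6.3125
LCL = X̄ − 3·M̄R̄/d₂ = 57.6882 − 3 × 6.3125 / 1.128 = 40.8997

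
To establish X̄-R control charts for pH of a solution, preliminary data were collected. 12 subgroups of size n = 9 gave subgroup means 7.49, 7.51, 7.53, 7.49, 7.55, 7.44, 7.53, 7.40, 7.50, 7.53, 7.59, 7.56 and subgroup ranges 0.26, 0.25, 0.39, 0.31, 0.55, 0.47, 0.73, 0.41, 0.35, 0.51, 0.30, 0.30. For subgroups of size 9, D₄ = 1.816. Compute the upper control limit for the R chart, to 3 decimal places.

0.731

R̄ = (0.26 + 0.25 + 0.39 + 0.31 + 0.55 + 0.47 + 0.73 + 0.41 + 0.35 + 0.51 + 0.30 + 0.30) / 12 = 4.8300 / 12 = 0.4025
UCL_R = D₄·R̄ = 1.816 × 0.4025 = 0.7309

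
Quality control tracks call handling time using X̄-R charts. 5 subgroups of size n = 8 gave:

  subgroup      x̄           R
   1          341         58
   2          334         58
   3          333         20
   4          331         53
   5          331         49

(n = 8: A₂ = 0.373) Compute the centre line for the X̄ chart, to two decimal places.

X̄̄ = (341 + 334 + 333 + 331 + 331) / 5 = 1670.0000 / 5 = 334.0000
CL = X̄̄ = 334.0000

334.00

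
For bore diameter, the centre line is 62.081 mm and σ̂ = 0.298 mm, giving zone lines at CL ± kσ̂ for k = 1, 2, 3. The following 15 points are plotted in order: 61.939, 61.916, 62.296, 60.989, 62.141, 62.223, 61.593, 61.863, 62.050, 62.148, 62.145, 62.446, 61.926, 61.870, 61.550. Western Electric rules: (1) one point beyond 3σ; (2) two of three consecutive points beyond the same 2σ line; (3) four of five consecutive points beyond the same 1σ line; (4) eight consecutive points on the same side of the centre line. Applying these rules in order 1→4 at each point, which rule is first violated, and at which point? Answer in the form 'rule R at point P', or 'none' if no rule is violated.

rule 1 at point 4

Zone of each point (C = within 1σ̂, B = 1σ̂–2σ̂, A = 2σ̂–3σ̂, * = beyond 3σ̂; sign = side of CL): 1:-C, 2:-C, 3:+C, 4:-*, 5:+C, 6:+C, 7:-B, 8:-C, 9:-C, 10:+C, 11:+C, 12:+B, 13:-C, 14:-C, 15:-B
Rule 1 (one point beyond the 3σ limits) is satisfied at point 4.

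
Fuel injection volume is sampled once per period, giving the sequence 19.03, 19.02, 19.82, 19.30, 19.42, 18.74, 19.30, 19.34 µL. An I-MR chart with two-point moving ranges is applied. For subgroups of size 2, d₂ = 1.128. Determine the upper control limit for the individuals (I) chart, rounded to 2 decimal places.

X̄ = (19.03 + 19.02 + 19.82 + 19.30 + 19.42 + 18.74 + 19.30 + 19.34) / 8 = 19.2462
Moving ranges: 0.01, 0.80, 0.52, 0.12, 0.68, 0.56, 0.04; M̄R̄ = 2.7300 / 7 = 0.3900
UCL = X̄ + 3·M̄R̄/d₂ = 19.2462 + 3 × 0.3900 / 1.128 = 20.2835

20.28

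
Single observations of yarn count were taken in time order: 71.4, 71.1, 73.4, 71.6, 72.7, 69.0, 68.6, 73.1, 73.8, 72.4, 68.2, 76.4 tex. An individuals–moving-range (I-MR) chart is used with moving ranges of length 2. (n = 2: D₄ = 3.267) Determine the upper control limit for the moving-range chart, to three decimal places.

Moving ranges: 0.3, 2.3, 1.8, 1.1, 3.7, 0.4, 4.5, 0.7, 1.4, 4.2, 8.2; M̄R̄ = 28.6000 / 11 = 2.6000
UCL_MR = D₄·M̄R̄ = 3.267 × 2.6000 = 8.4942

8.494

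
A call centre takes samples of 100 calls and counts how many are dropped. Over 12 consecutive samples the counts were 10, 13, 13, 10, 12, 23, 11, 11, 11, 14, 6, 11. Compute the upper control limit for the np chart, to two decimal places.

p̄ = Σdᵢ / (k·n) = 145 / (12 × 100) = 0.12083
UCL = np̄ + 3·√(np̄(1−p̄)) = 12.0833 + 3 × √(12.0833×0.87917) = 12.0833 + 3 × 3.2593 = 21.8613

21.86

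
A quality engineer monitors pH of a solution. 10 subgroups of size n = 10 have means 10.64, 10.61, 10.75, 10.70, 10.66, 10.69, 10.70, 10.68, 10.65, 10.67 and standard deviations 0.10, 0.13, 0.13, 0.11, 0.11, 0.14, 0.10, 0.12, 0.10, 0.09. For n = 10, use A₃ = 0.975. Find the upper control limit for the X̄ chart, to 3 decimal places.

10.785

X̄̄ = (10.64 + 10.61 + 10.75 + 10.70 + 10.66 + 10.69 + 10.70 + 10.68 + 10.65 + 10.67) / 10 = 10.6750
s̄ = (0.10 + 0.13 + 0.13 + 0.11 + 0.11 + 0.14 + 0.10 + 0.12 + 0.10 + 0.09) / 10 = 0.1130
UCL = X̄̄ + A₃·s̄ = 10.6750 + 0.975 × 0.1130 = 10.7852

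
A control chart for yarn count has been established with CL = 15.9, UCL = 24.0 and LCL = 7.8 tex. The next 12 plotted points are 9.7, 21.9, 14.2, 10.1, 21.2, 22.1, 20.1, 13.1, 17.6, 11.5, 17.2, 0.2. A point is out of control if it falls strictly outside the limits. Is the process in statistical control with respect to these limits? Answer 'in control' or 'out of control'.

out of control

Compare each point to [7.8, 24.0]: sample 12 = 0.2 < LCL.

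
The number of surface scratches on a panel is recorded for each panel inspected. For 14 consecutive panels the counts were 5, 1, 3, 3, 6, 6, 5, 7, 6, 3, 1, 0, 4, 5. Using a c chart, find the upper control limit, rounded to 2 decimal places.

c̄ = (5 + 1 + 3 + 3 + 6 + 6 + 5 + 7 + 6 + 3 + 1 + 0 + 4 + 5) / 14 = 55 / 14 = 3.9286
UCL = c̄ + 3√c̄ = 3.9286 + 3 × √3.9286 = 3.9286 + 3 × 1.9821 = 9.8748

9.87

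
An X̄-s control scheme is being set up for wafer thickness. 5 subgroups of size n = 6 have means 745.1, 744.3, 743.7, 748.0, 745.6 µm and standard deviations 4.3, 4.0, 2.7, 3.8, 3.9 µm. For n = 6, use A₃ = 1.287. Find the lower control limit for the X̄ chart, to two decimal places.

X̄̄ = (745.1 + 744.3 + 743.7 + 748.0 + 745.6) / 5 = 745.3400
s̄ = (4.3 + 4.0 + 2.7 + 3.8 + 3.9) / 5 = 3.7400
LCL = X̄̄ − A₃·s̄ = 745.3400 − 1.287 × 3.7400 = 740.5266

740.53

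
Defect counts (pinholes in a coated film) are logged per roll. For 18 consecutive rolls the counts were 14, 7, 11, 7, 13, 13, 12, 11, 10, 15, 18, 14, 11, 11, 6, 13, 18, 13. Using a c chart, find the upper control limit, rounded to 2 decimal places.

c̄ = (14 + 7 + 11 + 7 + 13 + 13 + 12 + 11 + 10 + 15 + 18 + 14 + 11 + 11 + 6 + 13 + 18 + 13) / 18 = 217 / 18 = 12.0556
UCL = c̄ + 3√c̄ = 12.0556 + 3 × √12.0556 = 12.0556 + 3 × 3.4721 = 22.4719

22.47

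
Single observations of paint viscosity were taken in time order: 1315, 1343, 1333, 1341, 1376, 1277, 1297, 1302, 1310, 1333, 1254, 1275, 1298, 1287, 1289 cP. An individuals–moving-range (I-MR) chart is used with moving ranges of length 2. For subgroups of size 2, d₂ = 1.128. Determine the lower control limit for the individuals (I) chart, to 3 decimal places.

1237.998

X̄ = (1315 + 1343 + 1333 + 1341 + 1376 + 1277 + 1297 + 1302 + 1310 + 1333 + 1254 + 1275 + 1298 + 1287 + 1289) / 15 = 1308.6667
Moving ranges: 28, 10, 8, 35, 99, 20, 5, 8, 23, 79, 21, 23, 11, 2; M̄R̄ = 372.0000 / 14 = 26.5714
LCL = X̄ − 3·M̄R̄/d₂ = 1308.6667 − 3 × 26.5714 / 1.128 = 1237.9980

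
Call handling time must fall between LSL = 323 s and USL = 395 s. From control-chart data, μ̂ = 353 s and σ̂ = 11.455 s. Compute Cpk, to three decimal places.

0.873

Cpu = (USL − μ̂) / (3σ̂) = (395 − 353) / (3 × 11.455) = 1.2222; Cpl = (μ̂ − LSL) / (3σ̂) = (353 − 323) / (3 × 11.455) = 0.8730; Cpk = min(Cpu, Cpl) = 0.8730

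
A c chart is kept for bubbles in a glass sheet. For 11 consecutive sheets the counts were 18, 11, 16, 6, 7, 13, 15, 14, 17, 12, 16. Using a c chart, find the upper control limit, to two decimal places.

24.07

c̄ = (18 + 11 + 16 + 6 + 7 + 13 + 15 + 14 + 17 + 12 + 16) / 11 = 145 / 11 = 13.1818
UCL = c̄ + 3√c̄ = 13.1818 + 3 × √13.1818 = 13.1818 + 3 × 3.6307 = 24.0739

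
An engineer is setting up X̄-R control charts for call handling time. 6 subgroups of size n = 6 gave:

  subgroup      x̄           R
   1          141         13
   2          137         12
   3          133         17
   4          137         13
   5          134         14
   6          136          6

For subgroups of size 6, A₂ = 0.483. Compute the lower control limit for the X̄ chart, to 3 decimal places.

X̄̄ = (141 + 137 + 133 + 137 + 134 + 136) / 6 = 818.0000 / 6 = 136.3333
R̄ = (13 + 12 + 17 + 13 + 14 + 6) / 6 = 75.0000 / 6 = 12.5000
LCL = X̄̄ − A₂·R̄ = 136.3333 − 0.483 × 12.5000 = 130.2958

130.296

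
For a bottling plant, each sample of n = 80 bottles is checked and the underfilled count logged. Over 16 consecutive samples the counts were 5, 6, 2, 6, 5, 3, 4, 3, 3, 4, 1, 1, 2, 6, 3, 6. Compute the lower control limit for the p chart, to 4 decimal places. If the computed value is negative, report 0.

0.0000

p̄ = Σdᵢ / (k·n) = 60 / (16 × 80) = 0.04688
LCL = p̄ − 3·√(p̄(1−p̄)/n) = 0.04688 − 3 × 0.02363 = -0.02402 → 0 (negative, so LCL = 0)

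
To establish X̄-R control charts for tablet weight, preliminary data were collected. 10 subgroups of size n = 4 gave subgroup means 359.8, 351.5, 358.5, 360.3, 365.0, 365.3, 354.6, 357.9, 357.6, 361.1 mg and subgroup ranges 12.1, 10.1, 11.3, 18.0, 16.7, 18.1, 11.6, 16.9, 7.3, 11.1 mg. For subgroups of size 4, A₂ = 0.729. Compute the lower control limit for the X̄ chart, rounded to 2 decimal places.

349.45

X̄̄ = (359.8 + 351.5 + 358.5 + 360.3 + 365.0 + 365.3 + 354.6 + 357.9 + 357.6 + 361.1) / 10 = 3591.6000 / 10 = 359.1600
R̄ = (12.1 + 10.1 + 11.3 + 18.0 + 16.7 + 18.1 + 11.6 + 16.9 + 7.3 + 11.1) / 10 = 133.2000 / 10 = 13.3200
LCL = X̄̄ − A₂·R̄ = 359.1600 − 0.729 × 13.3200 = 349.4497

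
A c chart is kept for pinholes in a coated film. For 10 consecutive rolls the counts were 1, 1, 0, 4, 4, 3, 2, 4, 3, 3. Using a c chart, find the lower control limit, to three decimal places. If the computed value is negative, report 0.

0.000

c̄ = (1 + 1 + 0 + 4 + 4 + 3 + 2 + 4 + 3 + 3) / 10 = 25 / 10 = 2.5000
LCL = c̄ − 3√c̄ = 2.5000 − 3 × 1.5811 = -2.2434 → 0 (cannot be negative)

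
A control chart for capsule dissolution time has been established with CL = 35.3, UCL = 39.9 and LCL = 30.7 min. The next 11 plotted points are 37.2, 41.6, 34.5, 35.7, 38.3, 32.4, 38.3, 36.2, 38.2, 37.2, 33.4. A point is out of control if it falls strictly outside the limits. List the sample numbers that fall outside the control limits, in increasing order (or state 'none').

Compare each point to [30.7, 39.9]: sample 2 = 41.6 > UCL.

2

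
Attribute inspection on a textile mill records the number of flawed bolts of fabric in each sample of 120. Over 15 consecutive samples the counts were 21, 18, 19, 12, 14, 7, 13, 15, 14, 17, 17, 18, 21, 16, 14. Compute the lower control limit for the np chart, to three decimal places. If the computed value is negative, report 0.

4.641

p̄ = Σdᵢ / (k·n) = 236 / (15 × 120) = 0.13111
LCL = np̄ − 3·√(np̄(1−p̄)) = 15.7333 − 3 × 3.6974 = 4.6412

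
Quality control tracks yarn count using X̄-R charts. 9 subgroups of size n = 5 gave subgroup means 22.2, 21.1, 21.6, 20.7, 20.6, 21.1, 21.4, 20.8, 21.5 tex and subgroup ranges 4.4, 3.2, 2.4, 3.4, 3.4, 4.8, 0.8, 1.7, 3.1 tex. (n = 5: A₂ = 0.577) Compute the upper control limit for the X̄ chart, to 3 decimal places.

22.966

X̄̄ = (22.2 + 21.1 + 21.6 + 20.7 + 20.6 + 21.1 + 21.4 + 20.8 + 21.5) / 9 = 191.0000 / 9 = 21.2222
R̄ = (4.4 + 3.2 + 2.4 + 3.4 + 3.4 + 4.8 + 0.8 + 1.7 + 3.1) / 9 = 27.2000 / 9 = 3.0222
UCL = X̄̄ + A₂·R̄ = 21.2222 + 0.577 × 3.0222 = 22.9660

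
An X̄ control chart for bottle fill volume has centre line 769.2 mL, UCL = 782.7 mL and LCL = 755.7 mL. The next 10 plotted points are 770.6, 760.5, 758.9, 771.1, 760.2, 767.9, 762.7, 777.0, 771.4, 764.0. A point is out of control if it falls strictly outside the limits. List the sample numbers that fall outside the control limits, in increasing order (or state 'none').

none

All 10 points lie within [755.7, 782.7].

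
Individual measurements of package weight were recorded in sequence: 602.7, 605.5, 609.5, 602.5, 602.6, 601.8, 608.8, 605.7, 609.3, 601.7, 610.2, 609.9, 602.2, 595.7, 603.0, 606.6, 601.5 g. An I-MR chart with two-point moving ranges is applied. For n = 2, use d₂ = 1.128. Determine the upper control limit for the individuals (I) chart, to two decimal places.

617.13

X̄ = (602.7 + 605.5 + 609.5 + 602.5 + 602.6 + 601.8 + 608.8 + 605.7 + 609.3 + 601.7 + 610.2 + 609.9 + 602.2 + 595.7 + 603.0 + 606.6 + 601.5) / 17 = 604.6588
Moving ranges: 2.8, 4.0, 7.0, 0.1, 0.8, 7.0, 3.1, 3.6, 7.6, 8.5, 0.3, 7.7, 6.5, 7.3, 3.6, 5.1; M̄R̄ = 75.0000 / 16 = 4.6875
UCL = X̄ + 3·M̄R̄/d₂ = 604.6588 + 3 × 4.6875 / 1.128 = 617.1256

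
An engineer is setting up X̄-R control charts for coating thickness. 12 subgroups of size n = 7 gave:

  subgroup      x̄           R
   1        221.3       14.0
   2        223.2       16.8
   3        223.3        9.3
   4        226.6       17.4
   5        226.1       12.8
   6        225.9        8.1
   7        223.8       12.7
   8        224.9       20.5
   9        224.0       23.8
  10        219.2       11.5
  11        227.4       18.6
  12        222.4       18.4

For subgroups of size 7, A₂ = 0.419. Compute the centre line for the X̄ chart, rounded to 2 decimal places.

X̄̄ = (221.3 + 223.2 + 223.3 + 226.6 + 226.1 + 225.9 + 223.8 + 224.9 + 224.0 + 219.2 + 227.4 + 222.4) / 12 = 2688.1000 / 12 = 224.0083
CL = X̄̄ = 224.0083

224.01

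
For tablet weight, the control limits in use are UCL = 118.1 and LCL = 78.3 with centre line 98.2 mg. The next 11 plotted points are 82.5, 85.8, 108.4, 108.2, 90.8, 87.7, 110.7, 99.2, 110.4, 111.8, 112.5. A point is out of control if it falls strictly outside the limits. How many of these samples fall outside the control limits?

0

All 11 points lie within [78.3, 118.1].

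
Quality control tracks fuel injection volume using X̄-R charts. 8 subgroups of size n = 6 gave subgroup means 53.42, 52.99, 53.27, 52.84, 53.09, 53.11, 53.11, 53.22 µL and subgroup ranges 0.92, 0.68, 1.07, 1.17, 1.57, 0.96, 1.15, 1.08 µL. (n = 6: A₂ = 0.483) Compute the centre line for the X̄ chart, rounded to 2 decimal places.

53.13

X̄̄ = (53.42 + 52.99 + 53.27 + 52.84 + 53.09 + 53.11 + 53.11 + 53.22) / 8 = 425.0500 / 8 = 53.1313
CL = X̄̄ = 53.1313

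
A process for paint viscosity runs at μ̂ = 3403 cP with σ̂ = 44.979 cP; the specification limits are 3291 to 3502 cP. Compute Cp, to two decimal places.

Cp = (USL − LSL) / (6σ̂) = (3502 − 3291) / (6 × 44.979) = 211.0000 / 269.8740 = 0.7818

0.78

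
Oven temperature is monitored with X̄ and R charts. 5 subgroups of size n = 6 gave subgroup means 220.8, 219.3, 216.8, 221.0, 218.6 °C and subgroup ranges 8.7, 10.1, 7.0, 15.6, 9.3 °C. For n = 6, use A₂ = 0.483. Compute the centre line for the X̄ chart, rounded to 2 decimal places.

X̄̄ = (220.8 + 219.3 + 216.8 + 221.0 + 218.6) / 5 = 1096.5000 / 5 = 219.3000
CL = X̄̄ = 219.3000

219.30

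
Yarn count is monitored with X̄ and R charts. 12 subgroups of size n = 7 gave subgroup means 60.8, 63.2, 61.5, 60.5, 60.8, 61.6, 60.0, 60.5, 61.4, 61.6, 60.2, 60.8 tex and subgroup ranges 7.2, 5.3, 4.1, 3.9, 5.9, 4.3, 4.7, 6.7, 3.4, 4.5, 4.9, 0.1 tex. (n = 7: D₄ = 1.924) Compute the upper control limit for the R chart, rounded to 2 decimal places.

8.82

R̄ = (7.2 + 5.3 + 4.1 + 3.9 + 5.9 + 4.3 + 4.7 + 6.7 + 3.4 + 4.5 + 4.9 + 0.1) / 12 = 55.0000 / 12 = 4.5833
UCL_R = D₄·R̄ = 1.924 × 4.5833 = 8.8183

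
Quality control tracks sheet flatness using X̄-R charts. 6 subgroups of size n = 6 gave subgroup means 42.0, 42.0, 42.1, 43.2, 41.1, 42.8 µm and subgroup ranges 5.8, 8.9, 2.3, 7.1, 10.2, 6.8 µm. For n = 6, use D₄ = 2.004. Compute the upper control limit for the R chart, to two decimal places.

13.73

R̄ = (5.8 + 8.9 + 2.3 + 7.1 + 10.2 + 6.8) / 6 = 41.1000 / 6 = 6.8500
UCL_R = D₄·R̄ = 2.004 × 6.8500 = 13.7274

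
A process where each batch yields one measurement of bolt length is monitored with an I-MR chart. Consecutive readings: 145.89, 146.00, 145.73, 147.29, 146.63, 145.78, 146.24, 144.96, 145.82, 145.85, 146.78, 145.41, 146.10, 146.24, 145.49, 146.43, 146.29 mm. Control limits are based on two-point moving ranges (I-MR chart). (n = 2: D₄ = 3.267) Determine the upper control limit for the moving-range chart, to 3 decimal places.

2.254

Moving ranges: 0.11, 0.27, 1.56, 0.66, 0.85, 0.46, 1.28, 0.86, 0.03, 0.93, 1.37, 0.69, 0.14, 0.75, 0.94, 0.14; M̄R̄ = 11.0400 / 16 = 0.6900
UCL_MR = D₄·M̄R̄ = 3.267 × 0.6900 = 2.2542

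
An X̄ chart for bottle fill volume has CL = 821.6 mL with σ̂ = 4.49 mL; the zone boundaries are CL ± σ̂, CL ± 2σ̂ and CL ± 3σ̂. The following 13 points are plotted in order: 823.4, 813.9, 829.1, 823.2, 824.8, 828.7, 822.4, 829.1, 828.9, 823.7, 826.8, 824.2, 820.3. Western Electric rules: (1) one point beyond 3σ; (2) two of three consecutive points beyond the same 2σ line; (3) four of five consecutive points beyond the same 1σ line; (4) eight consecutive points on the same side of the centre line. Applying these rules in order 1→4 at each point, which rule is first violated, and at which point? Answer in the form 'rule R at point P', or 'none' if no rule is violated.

rule 4 at point 10

Zone of each point (C = within 1σ̂, B = 1σ̂–2σ̂, A = 2σ̂–3σ̂, * = beyond 3σ̂; sign = side of CL): 1:+C, 2:-B, 3:+B, 4:+C, 5:+C, 6:+B, 7:+C, 8:+B, 9:+B, 10:+C, 11:+B, 12:+C, 13:-C
Rule 4 (eight consecutive points on the same side of the centre line) is satisfied at point 10.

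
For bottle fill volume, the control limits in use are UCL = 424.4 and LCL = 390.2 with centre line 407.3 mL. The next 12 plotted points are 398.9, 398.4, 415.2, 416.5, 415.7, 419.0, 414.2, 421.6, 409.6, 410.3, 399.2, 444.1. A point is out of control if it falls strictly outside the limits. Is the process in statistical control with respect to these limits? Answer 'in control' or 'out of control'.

Compare each point to [390.2, 424.4]: sample 12 = 444.1 > UCL.

out of control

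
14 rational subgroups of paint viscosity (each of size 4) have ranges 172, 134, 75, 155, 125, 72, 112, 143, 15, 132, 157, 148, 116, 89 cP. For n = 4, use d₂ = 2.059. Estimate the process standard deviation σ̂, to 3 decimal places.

57.067

R̄ = (172 + 134 + 75 + 155 + 125 + 72 + 112 + 143 + 15 + 132 + 157 + 148 + 116 + 89) / 14 = 117.5000
σ̂ = R̄ / d₂ = 117.5000 / 2.059 = 57.0665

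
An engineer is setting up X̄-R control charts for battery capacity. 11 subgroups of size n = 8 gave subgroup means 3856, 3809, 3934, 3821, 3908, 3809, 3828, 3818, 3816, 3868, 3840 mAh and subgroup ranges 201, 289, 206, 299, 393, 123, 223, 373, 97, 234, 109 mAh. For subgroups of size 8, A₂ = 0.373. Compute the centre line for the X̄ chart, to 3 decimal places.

X̄̄ = (3856 + 3809 + 3934 + 3821 + 3908 + 3809 + 3828 + 3818 + 3816 + 3868 + 3840) / 11 = 42307.0000 / 11 = 3846.0909
CL = X̄̄ = 3846.0909

3846.091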